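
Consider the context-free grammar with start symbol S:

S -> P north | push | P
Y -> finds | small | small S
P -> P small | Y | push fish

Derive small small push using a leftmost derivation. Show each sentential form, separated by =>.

S => P => Y => small S => small P => small Y => small small S => small small push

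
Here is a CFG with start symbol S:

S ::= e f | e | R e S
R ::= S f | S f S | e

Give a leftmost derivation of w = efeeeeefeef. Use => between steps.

S => ReS => SfeS => ReSfeS => SfSeSfeS => efSeSfeS => efReSeSfeS => efeeSeSfeS => efeeeeSfeS => efeeeeefeS => efeeeeefeef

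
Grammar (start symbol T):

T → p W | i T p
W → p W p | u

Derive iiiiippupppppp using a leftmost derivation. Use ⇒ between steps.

T ⇒ iTp   [T → i T p]
iTp ⇒ iiTpp   [T → i T p]
iiTpp ⇒ iiiTppp   [T → i T p]
iiiTppp ⇒ iiiiTpppp   [T → i T p]
iiiiTpppp ⇒ iiiiiTppppp   [T → i T p]
iiiiiTppppp ⇒ iiiiipWppppp   [T → p W]
iiiiipWppppp ⇒ iiiiippWpppppp   [W → p W p]
iiiiippWpppppp ⇒ iiiiippupppppp   [W → u]

T ⇒ iTp ⇒ iiTpp ⇒ iiiTppp ⇒ iiiiTpppp ⇒ iiiiiTppppp ⇒ iiiiipWppppp ⇒ iiiiippWpppppp ⇒ iiiiippupppppp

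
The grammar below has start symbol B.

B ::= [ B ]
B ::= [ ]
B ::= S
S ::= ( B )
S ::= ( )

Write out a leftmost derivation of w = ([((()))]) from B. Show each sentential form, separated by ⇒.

B ⇒ S ⇒ (B) ⇒ ([B]) ⇒ ([S]) ⇒ ([(B)]) ⇒ ([(S)]) ⇒ ([((B))]) ⇒ ([((S))]) ⇒ ([((()))])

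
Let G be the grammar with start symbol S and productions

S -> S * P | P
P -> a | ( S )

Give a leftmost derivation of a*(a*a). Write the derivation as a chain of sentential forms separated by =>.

S => S*P => P*P => a*P => a*(S) => a*(S*P) => a*(P*P) => a*(a*P) => a*(a*a)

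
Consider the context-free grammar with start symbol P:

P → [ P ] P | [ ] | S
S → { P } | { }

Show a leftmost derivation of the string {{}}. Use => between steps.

P => S   [P → S]
S => {P}   [S → { P }]
{P} => {S}   [P → S]
{S} => {{}}   [S → { }]

P=>S=>{P}=>{S}=>{{}}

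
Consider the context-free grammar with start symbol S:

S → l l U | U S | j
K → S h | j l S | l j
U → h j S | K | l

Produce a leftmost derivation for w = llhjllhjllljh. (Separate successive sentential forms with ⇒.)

S ⇒ llU   [S → l l U]
llU ⇒ llK   [U → K]
llK ⇒ llSh   [K → S h]
llSh ⇒ llUSh   [S → U S]
llUSh ⇒ llhjSSh   [U → h j S]
llhjSSh ⇒ llhjllUSh   [S → l l U]
llhjllUSh ⇒ llhjllhjSSh   [U → h j S]
llhjllhjSSh ⇒ llhjllhjllUSh   [S → l l U]
llhjllhjllUSh ⇒ llhjllhjlllSh   [U → l]
llhjllhjlllSh ⇒ llhjllhjllljh   [S → j]

S⇒llU⇒llK⇒llSh⇒llUSh⇒llhjSSh⇒llhjllUSh⇒llhjllhjSSh⇒llhjllhjllUSh⇒llhjllhjlllSh⇒llhjllhjllljh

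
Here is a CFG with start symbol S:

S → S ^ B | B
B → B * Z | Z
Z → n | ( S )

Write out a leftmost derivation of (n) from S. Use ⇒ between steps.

S ⇒ B ⇒ Z ⇒ (S) ⇒ (B) ⇒ (Z) ⇒ (n)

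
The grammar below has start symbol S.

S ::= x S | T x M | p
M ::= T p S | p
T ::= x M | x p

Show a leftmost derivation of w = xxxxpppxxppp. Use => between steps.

S => xS   [S ::= x S]
xS => xxS   [S ::= x S]
xxS => xxTxM   [S ::= T x M]
xxTxM => xxxMxM   [T ::= x M]
xxxMxM => xxxTpSxM   [M ::= T p S]
xxxTpSxM => xxxxppSxM   [T ::= x p]
xxxxppSxM => xxxxpppxM   [S ::= p]
xxxxpppxM => xxxxpppxTpS   [M ::= T p S]
xxxxpppxTpS => xxxxpppxxppS   [T ::= x p]
xxxxpppxxppS => xxxxpppxxppp   [S ::= p]

S=>xS=>xxS=>xxTxM=>xxxMxM=>xxxTpSxM=>xxxxppSxM=>xxxxpppxM=>xxxxpppxTpS=>xxxxpppxxppS=>xxxxpppxxppp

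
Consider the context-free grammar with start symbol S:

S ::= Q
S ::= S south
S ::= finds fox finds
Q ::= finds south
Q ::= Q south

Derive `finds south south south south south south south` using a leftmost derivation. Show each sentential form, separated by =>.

S => S south => Q south => Q south south => Q south south south => Q south south south south => Q south south south south south => Q south south south south south south => finds south south south south south south south

S => S south   [S ::= S south]
S south => Q south   [S ::= Q]
Q south => Q south south   [Q ::= Q south]
Q south south => Q south south south   [Q ::= Q south]
Q south south south => Q south south south south   [Q ::= Q south]
Q south south south south => Q south south south south south   [Q ::= Q south]
Q south south south south south => Q south south south south south south   [Q ::= Q south]
Q south south south south south south => finds south south south south south south south   [Q ::= finds south]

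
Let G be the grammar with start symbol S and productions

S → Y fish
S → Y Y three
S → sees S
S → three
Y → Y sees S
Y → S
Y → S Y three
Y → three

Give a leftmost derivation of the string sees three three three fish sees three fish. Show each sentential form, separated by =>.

S => Y fish   [S → Y fish]
Y fish => Y sees S fish   [Y → Y sees S]
Y sees S fish => S sees S fish   [Y → S]
S sees S fish => sees S sees S fish   [S → sees S]
sees S sees S fish => sees Y fish sees S fish   [S → Y fish]
sees Y fish sees S fish => sees S fish sees S fish   [Y → S]
sees S fish sees S fish => sees Y Y three fish sees S fish   [S → Y Y three]
sees Y Y three fish sees S fish => sees three Y three fish sees S fish   [Y → three]
sees three Y three fish sees S fish => sees three three three fish sees S fish   [Y → three]
sees three three three fish sees S fish => sees three three three fish sees three fish   [S → three]

S => Y fish => Y sees S fish => S sees S fish => sees S sees S fish => sees Y fish sees S fish => sees S fish sees S fish => sees Y Y three fish sees S fish => sees three Y three fish sees S fish => sees three three three fish sees S fish => sees three three three fish sees three fish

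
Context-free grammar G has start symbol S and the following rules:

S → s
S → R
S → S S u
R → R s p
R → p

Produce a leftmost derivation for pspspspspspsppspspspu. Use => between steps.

S => SSu   [S → S S u]
SSu => RSu   [S → R]
RSu => RspSu   [R → R s p]
RspSu => RspspSu   [R → R s p]
RspspSu => RspspspSu   [R → R s p]
RspspspSu => RspspspspSu   [R → R s p]
RspspspspSu => RspspspspspSu   [R → R s p]
RspspspspspSu => RspspspspspspSu   [R → R s p]
RspspspspspspSu => pspspspspspspSu   [R → p]
pspspspspspspSu => pspspspspspspRu   [S → R]
pspspspspspspRu => pspspspspspspRspu   [R → R s p]
pspspspspspspRspu => pspspspspspspRspspu   [R → R s p]
pspspspspspspRspspu => pspspspspspspRspspspu   [R → R s p]
pspspspspspspRspspspu => pspspspspspsppspspspu   [R → p]

S => SSu => RSu => RspSu => RspspSu => RspspspSu => RspspspspSu => RspspspspspSu => RspspspspspspSu => pspspspspspspSu => pspspspspspspRu => pspspspspspspRspu => pspspspspspspRspspu => pspspspspspspRspspspu => pspspspspspsppspspspu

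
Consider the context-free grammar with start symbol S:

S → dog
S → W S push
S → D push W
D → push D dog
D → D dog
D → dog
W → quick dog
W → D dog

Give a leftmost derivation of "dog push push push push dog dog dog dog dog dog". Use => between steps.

S => D push W => dog push W => dog push D dog => dog push push D dog dog => dog push push push D dog dog dog => dog push push push D dog dog dog dog => dog push push push push D dog dog dog dog dog => dog push push push push dog dog dog dog dog dog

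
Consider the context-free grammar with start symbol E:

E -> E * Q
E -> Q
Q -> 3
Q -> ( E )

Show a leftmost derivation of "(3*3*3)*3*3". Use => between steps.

E => E*Q => E*Q*Q => Q*Q*Q => (E)*Q*Q => (E*Q)*Q*Q => (E*Q*Q)*Q*Q => (Q*Q*Q)*Q*Q => (3*Q*Q)*Q*Q => (3*3*Q)*Q*Q => (3*3*3)*Q*Q => (3*3*3)*3*Q => (3*3*3)*3*3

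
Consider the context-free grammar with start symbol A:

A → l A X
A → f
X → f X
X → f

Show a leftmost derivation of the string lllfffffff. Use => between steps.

A => lAX   [A → l A X]
lAX => llAXX   [A → l A X]
llAXX => lllAXXX   [A → l A X]
lllAXXX => lllfXXX   [A → f]
lllfXXX => lllffXX   [X → f]
lllffXX => lllfffX   [X → f]
lllfffX => lllffffX   [X → f X]
lllffffX => lllfffffX   [X → f X]
lllfffffX => lllffffffX   [X → f X]
lllffffffX => lllfffffff   [X → f]

A=>lAX=>llAXX=>lllAXXX=>lllfXXX=>lllffXX=>lllfffX=>lllffffX=>lllfffffX=>lllffffffX=>lllfffffff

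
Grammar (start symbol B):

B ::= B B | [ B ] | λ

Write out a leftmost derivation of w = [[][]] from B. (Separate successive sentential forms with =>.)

B => [B] => [BB] => [BBB] => [BBBB] => [[B]BBB] => [[]BBB] => [[][B]BB] => [[][]BB] => [[][]B] => [[][]]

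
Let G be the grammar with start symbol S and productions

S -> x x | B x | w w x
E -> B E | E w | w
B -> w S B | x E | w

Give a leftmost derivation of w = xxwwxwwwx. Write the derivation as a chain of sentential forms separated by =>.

S=>Bx=>xEx=>xBEx=>xxEEx=>xxBEEx=>xxwSBEEx=>xxwBxBEEx=>xxwwxBEEx=>xxwwxwEEx=>xxwwxwwEx=>xxwwxwwwx

S => Bx   [S -> B x]
Bx => xEx   [B -> x E]
xEx => xBEx   [E -> B E]
xBEx => xxEEx   [B -> x E]
xxEEx => xxBEEx   [E -> B E]
xxBEEx => xxwSBEEx   [B -> w S B]
xxwSBEEx => xxwBxBEEx   [S -> B x]
xxwBxBEEx => xxwwxBEEx   [B -> w]
xxwwxBEEx => xxwwxwEEx   [B -> w]
xxwwxwEEx => xxwwxwwEx   [E -> w]
xxwwxwwEx => xxwwxwwwx   [E -> w]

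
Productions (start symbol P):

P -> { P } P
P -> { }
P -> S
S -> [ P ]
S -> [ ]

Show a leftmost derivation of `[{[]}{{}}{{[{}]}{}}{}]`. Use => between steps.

P=>S=>[P]=>[{P}P]=>[{S}P]=>[{[]}P]=>[{[]}{P}P]=>[{[]}{{}}P]=>[{[]}{{}}{P}P]=>[{[]}{{}}{{P}P}P]=>[{[]}{{}}{{S}P}P]=>[{[]}{{}}{{[P]}P}P]=>[{[]}{{}}{{[{}]}P}P]=>[{[]}{{}}{{[{}]}{}}P]=>[{[]}{{}}{{[{}]}{}}{}]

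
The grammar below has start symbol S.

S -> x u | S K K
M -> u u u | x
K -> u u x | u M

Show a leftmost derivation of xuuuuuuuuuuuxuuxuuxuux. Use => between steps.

S => SKK => SKKKK => SKKKKKK => xuKKKKKK => xuuMKKKKK => xuuuuuKKKKK => xuuuuuuMKKKK => xuuuuuuuuuKKKK => xuuuuuuuuuuuxKKK => xuuuuuuuuuuuxuuxKK => xuuuuuuuuuuuxuuxuuxK => xuuuuuuuuuuuxuuxuuxuux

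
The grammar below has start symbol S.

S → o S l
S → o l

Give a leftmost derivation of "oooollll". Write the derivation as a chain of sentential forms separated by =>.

S => oSl   [S → o S l]
oSl => ooSll   [S → o S l]
ooSll => oooSlll   [S → o S l]
oooSlll => oooollll   [S → o l]

S => oSl => ooSll => oooSlll => oooollll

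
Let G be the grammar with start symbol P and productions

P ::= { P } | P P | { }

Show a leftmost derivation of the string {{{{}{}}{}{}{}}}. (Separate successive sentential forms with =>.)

P => {P} => {{P}} => {{PP}} => {{PPP}} => {{PPPP}} => {{{P}PPP}} => {{{PP}PPP}} => {{{{}P}PPP}} => {{{{}{}}PPP}} => {{{{}{}}{}PP}} => {{{{}{}}{}{}P}} => {{{{}{}}{}{}{}}}

P => {P}   [P ::= { P }]
{P} => {{P}}   [P ::= { P }]
{{P}} => {{PP}}   [P ::= P P]
{{PP}} => {{PPP}}   [P ::= P P]
{{PPP}} => {{PPPP}}   [P ::= P P]
{{PPPP}} => {{{P}PPP}}   [P ::= { P }]
{{{P}PPP}} => {{{PP}PPP}}   [P ::= P P]
{{{PP}PPP}} => {{{{}P}PPP}}   [P ::= { }]
{{{{}P}PPP}} => {{{{}{}}PPP}}   [P ::= { }]
{{{{}{}}PPP}} => {{{{}{}}{}PP}}   [P ::= { }]
{{{{}{}}{}PP}} => {{{{}{}}{}{}P}}   [P ::= { }]
{{{{}{}}{}{}P}} => {{{{}{}}{}{}{}}}   [P ::= { }]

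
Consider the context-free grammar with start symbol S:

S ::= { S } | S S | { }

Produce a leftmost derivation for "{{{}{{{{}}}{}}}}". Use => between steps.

S => {S}   [S ::= { S }]
{S} => {{S}}   [S ::= { S }]
{{S}} => {{SS}}   [S ::= S S]
{{SS}} => {{{}S}}   [S ::= { }]
{{{}S}} => {{{}{S}}}   [S ::= { S }]
{{{}{S}}} => {{{}{SS}}}   [S ::= S S]
{{{}{SS}}} => {{{}{{S}S}}}   [S ::= { S }]
{{{}{{S}S}}} => {{{}{{{S}}S}}}   [S ::= { S }]
{{{}{{{S}}S}}} => {{{}{{{{}}}S}}}   [S ::= { }]
{{{}{{{{}}}S}}} => {{{}{{{{}}}{}}}}   [S ::= { }]

S => {S} => {{S}} => {{SS}} => {{{}S}} => {{{}{S}}} => {{{}{SS}}} => {{{}{{S}S}}} => {{{}{{{S}}S}}} => {{{}{{{{}}}S}}} => {{{}{{{{}}}{}}}}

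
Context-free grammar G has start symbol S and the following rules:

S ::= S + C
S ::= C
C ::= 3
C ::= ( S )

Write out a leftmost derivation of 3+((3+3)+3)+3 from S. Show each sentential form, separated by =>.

S => S+C => S+C+C => C+C+C => 3+C+C => 3+(S)+C => 3+(S+C)+C => 3+(C+C)+C => 3+((S)+C)+C => 3+((S+C)+C)+C => 3+((C+C)+C)+C => 3+((3+C)+C)+C => 3+((3+3)+C)+C => 3+((3+3)+3)+C => 3+((3+3)+3)+3

S => S+C   [S ::= S + C]
S+C => S+C+C   [S ::= S + C]
S+C+C => C+C+C   [S ::= C]
C+C+C => 3+C+C   [C ::= 3]
3+C+C => 3+(S)+C   [C ::= ( S )]
3+(S)+C => 3+(S+C)+C   [S ::= S + C]
3+(S+C)+C => 3+(C+C)+C   [S ::= C]
3+(C+C)+C => 3+((S)+C)+C   [C ::= ( S )]
3+((S)+C)+C => 3+((S+C)+C)+C   [S ::= S + C]
3+((S+C)+C)+C => 3+((C+C)+C)+C   [S ::= C]
3+((C+C)+C)+C => 3+((3+C)+C)+C   [C ::= 3]
3+((3+C)+C)+C => 3+((3+3)+C)+C   [C ::= 3]
3+((3+3)+C)+C => 3+((3+3)+3)+C   [C ::= 3]
3+((3+3)+3)+C => 3+((3+3)+3)+3   [C ::= 3]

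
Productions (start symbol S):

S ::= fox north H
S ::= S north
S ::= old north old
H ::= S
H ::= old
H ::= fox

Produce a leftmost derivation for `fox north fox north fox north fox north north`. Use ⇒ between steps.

S ⇒ S north ⇒ fox north H north ⇒ fox north S north ⇒ fox north fox north H north ⇒ fox north fox north S north ⇒ fox north fox north S north north ⇒ fox north fox north fox north H north north ⇒ fox north fox north fox north fox north north

S ⇒ S north   [S ::= S north]
S north ⇒ fox north H north   [S ::= fox north H]
fox north H north ⇒ fox north S north   [H ::= S]
fox north S north ⇒ fox north fox north H north   [S ::= fox north H]
fox north fox north H north ⇒ fox north fox north S north   [H ::= S]
fox north fox north S north ⇒ fox north fox north S north north   [S ::= S north]
fox north fox north S north north ⇒ fox north fox north fox north H north north   [S ::= fox north H]
fox north fox north fox north H north north ⇒ fox north fox north fox north fox north north   [H ::= fox]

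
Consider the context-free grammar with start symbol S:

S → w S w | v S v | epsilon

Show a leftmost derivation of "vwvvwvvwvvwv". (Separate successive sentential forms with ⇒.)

S ⇒ vSv   [S → v S v]
vSv ⇒ vwSwv   [S → w S w]
vwSwv ⇒ vwvSvwv   [S → v S v]
vwvSvwv ⇒ vwvvSvvwv   [S → v S v]
vwvvSvvwv ⇒ vwvvwSwvvwv   [S → w S w]
vwvvwSwvvwv ⇒ vwvvwvSvwvvwv   [S → v S v]
vwvvwvSvwvvwv ⇒ vwvvwvvwvvwv   [S → epsilon]

S ⇒ vSv ⇒ vwSwv ⇒ vwvSvwv ⇒ vwvvSvvwv ⇒ vwvvwSwvvwv ⇒ vwvvwvSvwvvwv ⇒ vwvvwvvwvvwv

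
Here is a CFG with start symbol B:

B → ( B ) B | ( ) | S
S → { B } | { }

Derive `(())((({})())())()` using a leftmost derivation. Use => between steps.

B => (B)B => (())B => (())(B)B => (())((B)B)B => (())(((B)B)B)B => (())(((S)B)B)B => (())((({})B)B)B => (())((({})())B)B => (())((({})())())B => (())((({})())())()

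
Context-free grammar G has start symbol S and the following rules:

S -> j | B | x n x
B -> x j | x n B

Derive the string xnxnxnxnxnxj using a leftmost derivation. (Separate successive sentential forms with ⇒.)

S⇒B⇒xnB⇒xnxnB⇒xnxnxnB⇒xnxnxnxnB⇒xnxnxnxnxnB⇒xnxnxnxnxnxj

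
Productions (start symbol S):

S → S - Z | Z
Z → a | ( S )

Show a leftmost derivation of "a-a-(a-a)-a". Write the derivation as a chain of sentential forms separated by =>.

S => S-Z => S-Z-Z => S-Z-Z-Z => Z-Z-Z-Z => a-Z-Z-Z => a-a-Z-Z => a-a-(S)-Z => a-a-(S-Z)-Z => a-a-(Z-Z)-Z => a-a-(a-Z)-Z => a-a-(a-a)-Z => a-a-(a-a)-a

S => S-Z   [S → S - Z]
S-Z => S-Z-Z   [S → S - Z]
S-Z-Z => S-Z-Z-Z   [S → S - Z]
S-Z-Z-Z => Z-Z-Z-Z   [S → Z]
Z-Z-Z-Z => a-Z-Z-Z   [Z → a]
a-Z-Z-Z => a-a-Z-Z   [Z → a]
a-a-Z-Z => a-a-(S)-Z   [Z → ( S )]
a-a-(S)-Z => a-a-(S-Z)-Z   [S → S - Z]
a-a-(S-Z)-Z => a-a-(Z-Z)-Z   [S → Z]
a-a-(Z-Z)-Z => a-a-(a-Z)-Z   [Z → a]
a-a-(a-Z)-Z => a-a-(a-a)-Z   [Z → a]
a-a-(a-a)-Z => a-a-(a-a)-a   [Z → a]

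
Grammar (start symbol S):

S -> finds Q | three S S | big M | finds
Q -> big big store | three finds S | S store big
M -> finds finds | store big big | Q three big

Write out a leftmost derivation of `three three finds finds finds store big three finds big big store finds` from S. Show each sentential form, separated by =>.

S => three S S => three three S S S => three three finds S S => three three finds finds Q S => three three finds finds S store big S => three three finds finds finds store big S => three three finds finds finds store big three S S => three three finds finds finds store big three finds Q S => three three finds finds finds store big three finds big big store S => three three finds finds finds store big three finds big big store finds

S => three S S   [S -> three S S]
three S S => three three S S S   [S -> three S S]
three three S S S => three three finds S S   [S -> finds]
three three finds S S => three three finds finds Q S   [S -> finds Q]
three three finds finds Q S => three three finds finds S store big S   [Q -> S store big]
three three finds finds S store big S => three three finds finds finds store big S   [S -> finds]
three three finds finds finds store big S => three three finds finds finds store big three S S   [S -> three S S]
three three finds finds finds store big three S S => three three finds finds finds store big three finds Q S   [S -> finds Q]
three three finds finds finds store big three finds Q S => three three finds finds finds store big three finds big big store S   [Q -> big big store]
three three finds finds finds store big three finds big big store S => three three finds finds finds store big three finds big big store finds   [S -> finds]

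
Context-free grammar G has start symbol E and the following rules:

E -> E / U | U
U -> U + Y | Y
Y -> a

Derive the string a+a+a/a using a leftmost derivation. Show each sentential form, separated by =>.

E=>E/U=>U/U=>U+Y/U=>U+Y+Y/U=>Y+Y+Y/U=>a+Y+Y/U=>a+a+Y/U=>a+a+a/U=>a+a+a/Y=>a+a+a/a

E => E/U   [E -> E / U]
E/U => U/U   [E -> U]
U/U => U+Y/U   [U -> U + Y]
U+Y/U => U+Y+Y/U   [U -> U + Y]
U+Y+Y/U => Y+Y+Y/U   [U -> Y]
Y+Y+Y/U => a+Y+Y/U   [Y -> a]
a+Y+Y/U => a+a+Y/U   [Y -> a]
a+a+Y/U => a+a+a/U   [Y -> a]
a+a+a/U => a+a+a/Y   [U -> Y]
a+a+a/Y => a+a+a/a   [Y -> a]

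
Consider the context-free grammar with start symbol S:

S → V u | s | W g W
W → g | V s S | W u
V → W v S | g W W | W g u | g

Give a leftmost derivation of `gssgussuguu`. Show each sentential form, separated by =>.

S => Vu => Wguu => Wuguu => VsSuguu => WgusSuguu => VsSgusSuguu => gsSgusSuguu => gssgusSuguu => gssgussuguu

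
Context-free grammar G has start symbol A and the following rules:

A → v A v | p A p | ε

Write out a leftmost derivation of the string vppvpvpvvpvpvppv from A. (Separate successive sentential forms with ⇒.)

A ⇒ vAv   [A → v A v]
vAv ⇒ vpApv   [A → p A p]
vpApv ⇒ vppAppv   [A → p A p]
vppAppv ⇒ vppvAvppv   [A → v A v]
vppvAvppv ⇒ vppvpApvppv   [A → p A p]
vppvpApvppv ⇒ vppvpvAvpvppv   [A → v A v]
vppvpvAvpvppv ⇒ vppvpvpApvpvppv   [A → p A p]
vppvpvpApvpvppv ⇒ vppvpvpvAvpvpvppv   [A → v A v]
vppvpvpvAvpvpvppv ⇒ vppvpvpvvpvpvppv   [A → ε]

A⇒vAv⇒vpApv⇒vppAppv⇒vppvAvppv⇒vppvpApvppv⇒vppvpvAvpvppv⇒vppvpvpApvpvppv⇒vppvpvpvAvpvpvppv⇒vppvpvpvvpvpvppv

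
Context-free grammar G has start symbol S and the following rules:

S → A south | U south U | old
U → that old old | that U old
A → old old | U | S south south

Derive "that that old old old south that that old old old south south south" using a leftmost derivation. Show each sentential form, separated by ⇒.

S ⇒ A south ⇒ S south south south ⇒ U south U south south south ⇒ that U old south U south south south ⇒ that that old old old south U south south south ⇒ that that old old old south that U old south south south ⇒ that that old old old south that that old old old south south south

S ⇒ A south   [S → A south]
A south ⇒ S south south south   [A → S south south]
S south south south ⇒ U south U south south south   [S → U south U]
U south U south south south ⇒ that U old south U south south south   [U → that U old]
that U old south U south south south ⇒ that that old old old south U south south south   [U → that old old]
that that old old old south U south south south ⇒ that that old old old south that U old south south south   [U → that U old]
that that old old old south that U old south south south ⇒ that that old old old south that that old old old south south south   [U → that old old]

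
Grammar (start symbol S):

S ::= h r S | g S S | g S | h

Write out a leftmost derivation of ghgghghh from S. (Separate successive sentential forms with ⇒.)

S ⇒ gSS   [S ::= g S S]
gSS ⇒ ghS   [S ::= h]
ghS ⇒ ghgSS   [S ::= g S S]
ghgSS ⇒ ghggSS   [S ::= g S]
ghggSS ⇒ ghgghS   [S ::= h]
ghgghS ⇒ ghgghgSS   [S ::= g S S]
ghgghgSS ⇒ ghgghghS   [S ::= h]
ghgghghS ⇒ ghgghghh   [S ::= h]

S ⇒ gSS ⇒ ghS ⇒ ghgSS ⇒ ghggSS ⇒ ghgghS ⇒ ghgghgSS ⇒ ghgghghS ⇒ ghgghghh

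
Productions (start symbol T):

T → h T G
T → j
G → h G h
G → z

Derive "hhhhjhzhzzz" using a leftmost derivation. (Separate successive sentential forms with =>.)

T => hTG => hhTGG => hhhTGGG => hhhhTGGGG => hhhhjGGGG => hhhhjhGhGGG => hhhhjhzhGGG => hhhhjhzhzGG => hhhhjhzhzzG => hhhhjhzhzzz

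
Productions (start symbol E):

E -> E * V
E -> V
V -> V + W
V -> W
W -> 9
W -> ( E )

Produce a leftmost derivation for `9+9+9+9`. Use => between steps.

E => V => V+W => V+W+W => V+W+W+W => W+W+W+W => 9+W+W+W => 9+9+W+W => 9+9+9+W => 9+9+9+9

E => V   [E -> V]
V => V+W   [V -> V + W]
V+W => V+W+W   [V -> V + W]
V+W+W => V+W+W+W   [V -> V + W]
V+W+W+W => W+W+W+W   [V -> W]
W+W+W+W => 9+W+W+W   [W -> 9]
9+W+W+W => 9+9+W+W   [W -> 9]
9+9+W+W => 9+9+9+W   [W -> 9]
9+9+9+W => 9+9+9+9   [W -> 9]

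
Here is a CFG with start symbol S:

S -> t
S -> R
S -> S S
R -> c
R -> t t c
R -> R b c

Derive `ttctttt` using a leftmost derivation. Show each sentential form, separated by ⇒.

S ⇒ SS ⇒ RS ⇒ ttcS ⇒ ttcSS ⇒ ttcSSS ⇒ ttcSSSS ⇒ ttctSSS ⇒ ttcttSS ⇒ ttctttS ⇒ ttctttt

S ⇒ SS   [S -> S S]
SS ⇒ RS   [S -> R]
RS ⇒ ttcS   [R -> t t c]
ttcS ⇒ ttcSS   [S -> S S]
ttcSS ⇒ ttcSSS   [S -> S S]
ttcSSS ⇒ ttcSSSS   [S -> S S]
ttcSSSS ⇒ ttctSSS   [S -> t]
ttctSSS ⇒ ttcttSS   [S -> t]
ttcttSS ⇒ ttctttS   [S -> t]
ttctttS ⇒ ttctttt   [S -> t]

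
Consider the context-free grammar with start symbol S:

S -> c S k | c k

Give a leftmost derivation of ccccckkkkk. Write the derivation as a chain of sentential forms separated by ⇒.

S ⇒ cSk ⇒ ccSkk ⇒ cccSkkk ⇒ ccccSkkkk ⇒ ccccckkkkk

S ⇒ cSk   [S -> c S k]
cSk ⇒ ccSkk   [S -> c S k]
ccSkk ⇒ cccSkkk   [S -> c S k]
cccSkkk ⇒ ccccSkkkk   [S -> c S k]
ccccSkkkk ⇒ ccccckkkkk   [S -> c k]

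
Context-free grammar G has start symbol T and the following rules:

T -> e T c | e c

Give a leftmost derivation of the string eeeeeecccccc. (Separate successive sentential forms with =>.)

T => eTc   [T -> e T c]
eTc => eeTcc   [T -> e T c]
eeTcc => eeeTccc   [T -> e T c]
eeeTccc => eeeeTcccc   [T -> e T c]
eeeeTcccc => eeeeeTccccc   [T -> e T c]
eeeeeTccccc => eeeeeecccccc   [T -> e c]

T => eTc => eeTcc => eeeTccc => eeeeTcccc => eeeeeTccccc => eeeeeecccccc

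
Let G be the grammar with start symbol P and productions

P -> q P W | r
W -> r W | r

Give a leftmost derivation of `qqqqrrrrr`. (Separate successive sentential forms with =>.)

P => qPW   [P -> q P W]
qPW => qqPWW   [P -> q P W]
qqPWW => qqqPWWW   [P -> q P W]
qqqPWWW => qqqqPWWWW   [P -> q P W]
qqqqPWWWW => qqqqrWWWW   [P -> r]
qqqqrWWWW => qqqqrrWWW   [W -> r]
qqqqrrWWW => qqqqrrrWW   [W -> r]
qqqqrrrWW => qqqqrrrrW   [W -> r]
qqqqrrrrW => qqqqrrrrr   [W -> r]

P => qPW => qqPWW => qqqPWWW => qqqqPWWWW => qqqqrWWWW => qqqqrrWWW => qqqqrrrWW => qqqqrrrrW => qqqqrrrrr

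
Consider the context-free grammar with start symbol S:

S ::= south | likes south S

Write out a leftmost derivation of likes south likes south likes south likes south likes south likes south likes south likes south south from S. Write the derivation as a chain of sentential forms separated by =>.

S => likes south S   [S ::= likes south S]
likes south S => likes south likes south S   [S ::= likes south S]
likes south likes south S => likes south likes south likes south S   [S ::= likes south S]
likes south likes south likes south S => likes south likes south likes south likes south S   [S ::= likes south S]
likes south likes south likes south likes south S => likes south likes south likes south likes south likes south S   [S ::= likes south S]
likes south likes south likes south likes south likes south S => likes south likes south likes south likes south likes south likes south S   [S ::= likes south S]
likes south likes south likes south likes south likes south likes south S => likes south likes south likes south likes south likes south likes south likes south S   [S ::= likes south S]
likes south likes south likes south likes south likes south likes south likes south S => likes south likes south likes south likes south likes south likes south likes south likes south S   [S ::= likes south S]
likes south likes south likes south likes south likes south likes south likes south likes south S => likes south likes south likes south likes south likes south likes south likes south likes south south   [S ::= south]

S => likes south S => likes south likes south S => likes south likes south likes south S => likes south likes south likes south likes south S => likes south likes south likes south likes south likes south S => likes south likes south likes south likes south likes south likes south S => likes south likes south likes south likes south likes south likes south likes south S => likes south likes south likes south likes south likes south likes south likes south likes south S => likes south likes south likes south likes south likes south likes south likes south likes south south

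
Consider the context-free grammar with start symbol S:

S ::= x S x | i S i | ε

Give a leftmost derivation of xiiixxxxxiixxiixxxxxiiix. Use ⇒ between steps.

S ⇒ xSx ⇒ xiSix ⇒ xiiSiix ⇒ xiiiSiiix ⇒ xiiixSxiiix ⇒ xiiixxSxxiiix ⇒ xiiixxxSxxxiiix ⇒ xiiixxxxSxxxxiiix ⇒ xiiixxxxxSxxxxxiiix ⇒ xiiixxxxxiSixxxxxiiix ⇒ xiiixxxxxiiSiixxxxxiiix ⇒ xiiixxxxxiixSxiixxxxxiiix ⇒ xiiixxxxxiixxiixxxxxiiix

S ⇒ xSx   [S ::= x S x]
xSx ⇒ xiSix   [S ::= i S i]
xiSix ⇒ xiiSiix   [S ::= i S i]
xiiSiix ⇒ xiiiSiiix   [S ::= i S i]
xiiiSiiix ⇒ xiiixSxiiix   [S ::= x S x]
xiiixSxiiix ⇒ xiiixxSxxiiix   [S ::= x S x]
xiiixxSxxiiix ⇒ xiiixxxSxxxiiix   [S ::= x S x]
xiiixxxSxxxiiix ⇒ xiiixxxxSxxxxiiix   [S ::= x S x]
xiiixxxxSxxxxiiix ⇒ xiiixxxxxSxxxxxiiix   [S ::= x S x]
xiiixxxxxSxxxxxiiix ⇒ xiiixxxxxiSixxxxxiiix   [S ::= i S i]
xiiixxxxxiSixxxxxiiix ⇒ xiiixxxxxiiSiixxxxxiiix   [S ::= i S i]
xiiixxxxxiiSiixxxxxiiix ⇒ xiiixxxxxiixSxiixxxxxiiix   [S ::= x S x]
xiiixxxxxiixSxiixxxxxiiix ⇒ xiiixxxxxiixxiixxxxxiiix   [S ::= ε]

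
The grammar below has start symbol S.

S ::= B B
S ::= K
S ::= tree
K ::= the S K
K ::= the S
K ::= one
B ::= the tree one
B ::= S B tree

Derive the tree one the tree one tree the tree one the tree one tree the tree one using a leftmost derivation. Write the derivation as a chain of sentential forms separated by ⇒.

S ⇒ B B ⇒ S B tree B ⇒ B B B tree B ⇒ S B tree B B tree B ⇒ K B tree B B tree B ⇒ the S K B tree B B tree B ⇒ the tree K B tree B B tree B ⇒ the tree one B tree B B tree B ⇒ the tree one the tree one tree B B tree B ⇒ the tree one the tree one tree the tree one B tree B ⇒ the tree one the tree one tree the tree one the tree one tree B ⇒ the tree one the tree one tree the tree one the tree one tree the tree one

S ⇒ B B   [S ::= B B]
B B ⇒ S B tree B   [B ::= S B tree]
S B tree B ⇒ B B B tree B   [S ::= B B]
B B B tree B ⇒ S B tree B B tree B   [B ::= S B tree]
S B tree B B tree B ⇒ K B tree B B tree B   [S ::= K]
K B tree B B tree B ⇒ the S K B tree B B tree B   [K ::= the S K]
the S K B tree B B tree B ⇒ the tree K B tree B B tree B   [S ::= tree]
the tree K B tree B B tree B ⇒ the tree one B tree B B tree B   [K ::= one]
the tree one B tree B B tree B ⇒ the tree one the tree one tree B B tree B   [B ::= the tree one]
the tree one the tree one tree B B tree B ⇒ the tree one the tree one tree the tree one B tree B   [B ::= the tree one]
the tree one the tree one tree the tree one B tree B ⇒ the tree one the tree one tree the tree one the tree one tree B   [B ::= the tree one]
the tree one the tree one tree the tree one the tree one tree B ⇒ the tree one the tree one tree the tree one the tree one tree the tree one   [B ::= the tree one]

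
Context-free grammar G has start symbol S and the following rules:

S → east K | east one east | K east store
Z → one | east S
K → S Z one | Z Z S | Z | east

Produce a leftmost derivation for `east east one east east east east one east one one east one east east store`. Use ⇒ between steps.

S ⇒ K east store   [S → K east store]
K east store ⇒ Z Z S east store   [K → Z Z S]
Z Z S east store ⇒ east S Z S east store   [Z → east S]
east S Z S east store ⇒ east east one east Z S east store   [S → east one east]
east east one east Z S east store ⇒ east east one east east S S east store   [Z → east S]
east east one east east S S east store ⇒ east east one east east east K S east store   [S → east K]
east east one east east east K S east store ⇒ east east one east east east S Z one S east store   [K → S Z one]
east east one east east east S Z one S east store ⇒ east east one east east east east one east Z one S east store   [S → east one east]
east east one east east east east one east Z one S east store ⇒ east east one east east east east one east one one S east store   [Z → one]
east east one east east east east one east one one S east store ⇒ east east one east east east east one east one one east one east east store   [S → east one east]

S ⇒ K east store ⇒ Z Z S east store ⇒ east S Z S east store ⇒ east east one east Z S east store ⇒ east east one east east S S east store ⇒ east east one east east east K S east store ⇒ east east one east east east S Z one S east store ⇒ east east one east east east east one east Z one S east store ⇒ east east one east east east east one east one one S east store ⇒ east east one east east east east one east one one east one east east store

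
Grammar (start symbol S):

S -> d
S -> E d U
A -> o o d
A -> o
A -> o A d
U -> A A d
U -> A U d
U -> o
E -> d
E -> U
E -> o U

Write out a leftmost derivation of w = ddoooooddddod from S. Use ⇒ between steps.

S⇒EdU⇒ddU⇒ddAUd⇒ddoAdUd⇒ddooAddUd⇒ddoooAdddUd⇒ddoooooddddUd⇒ddoooooddddod

S ⇒ EdU   [S -> E d U]
EdU ⇒ ddU   [E -> d]
ddU ⇒ ddAUd   [U -> A U d]
ddAUd ⇒ ddoAdUd   [A -> o A d]
ddoAdUd ⇒ ddooAddUd   [A -> o A d]
ddooAddUd ⇒ ddoooAdddUd   [A -> o A d]
ddoooAdddUd ⇒ ddoooooddddUd   [A -> o o d]
ddoooooddddUd ⇒ ddoooooddddod   [U -> o]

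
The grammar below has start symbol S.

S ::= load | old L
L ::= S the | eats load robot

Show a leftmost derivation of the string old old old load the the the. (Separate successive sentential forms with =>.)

S => old L   [S ::= old L]
old L => old S the   [L ::= S the]
old S the => old old L the   [S ::= old L]
old old L the => old old S the the   [L ::= S the]
old old S the the => old old old L the the   [S ::= old L]
old old old L the the => old old old S the the the   [L ::= S the]
old old old S the the the => old old old load the the the   [S ::= load]

S => old L => old S the => old old L the => old old S the the => old old old L the the => old old old S the the the => old old old load the the the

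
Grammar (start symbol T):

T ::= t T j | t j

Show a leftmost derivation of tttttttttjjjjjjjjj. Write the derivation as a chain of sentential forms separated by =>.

T => tTj => ttTjj => tttTjjj => ttttTjjjj => tttttTjjjjj => ttttttTjjjjjj => tttttttTjjjjjjj => ttttttttTjjjjjjjj => tttttttttjjjjjjjjj

T => tTj   [T ::= t T j]
tTj => ttTjj   [T ::= t T j]
ttTjj => tttTjjj   [T ::= t T j]
tttTjjj => ttttTjjjj   [T ::= t T j]
ttttTjjjj => tttttTjjjjj   [T ::= t T j]
tttttTjjjjj => ttttttTjjjjjj   [T ::= t T j]
ttttttTjjjjjj => tttttttTjjjjjjj   [T ::= t T j]
tttttttTjjjjjjj => ttttttttTjjjjjjjj   [T ::= t T j]
ttttttttTjjjjjjjj => tttttttttjjjjjjjjj   [T ::= t j]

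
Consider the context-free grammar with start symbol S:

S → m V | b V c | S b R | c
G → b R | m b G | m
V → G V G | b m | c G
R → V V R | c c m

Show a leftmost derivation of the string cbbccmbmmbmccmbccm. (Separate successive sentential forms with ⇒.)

S ⇒ SbR ⇒ SbRbR ⇒ cbRbR ⇒ cbVVRbR ⇒ cbGVGVRbR ⇒ cbbRVGVRbR ⇒ cbbccmVGVRbR ⇒ cbbccmbmGVRbR ⇒ cbbccmbmmVRbR ⇒ cbbccmbmmbmRbR ⇒ cbbccmbmmbmccmbR ⇒ cbbccmbmmbmccmbccm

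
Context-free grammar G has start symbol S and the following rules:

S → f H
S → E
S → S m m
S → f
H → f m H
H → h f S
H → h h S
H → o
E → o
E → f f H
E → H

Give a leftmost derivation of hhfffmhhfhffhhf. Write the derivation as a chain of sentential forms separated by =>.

S => E => H => hhS => hhE => hhffH => hhfffmH => hhfffmhhS => hhfffmhhfH => hhfffmhhfhfS => hhfffmhhfhffH => hhfffmhhfhffhhS => hhfffmhhfhffhhf

S => E   [S → E]
E => H   [E → H]
H => hhS   [H → h h S]
hhS => hhE   [S → E]
hhE => hhffH   [E → f f H]
hhffH => hhfffmH   [H → f m H]
hhfffmH => hhfffmhhS   [H → h h S]
hhfffmhhS => hhfffmhhfH   [S → f H]
hhfffmhhfH => hhfffmhhfhfS   [H → h f S]
hhfffmhhfhfS => hhfffmhhfhffH   [S → f H]
hhfffmhhfhffH => hhfffmhhfhffhhS   [H → h h S]
hhfffmhhfhffhhS => hhfffmhhfhffhhf   [S → f]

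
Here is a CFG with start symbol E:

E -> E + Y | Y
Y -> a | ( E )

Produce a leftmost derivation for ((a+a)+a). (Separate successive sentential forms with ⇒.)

E ⇒ Y   [E -> Y]
Y ⇒ (E)   [Y -> ( E )]
(E) ⇒ (E+Y)   [E -> E + Y]
(E+Y) ⇒ (Y+Y)   [E -> Y]
(Y+Y) ⇒ ((E)+Y)   [Y -> ( E )]
((E)+Y) ⇒ ((E+Y)+Y)   [E -> E + Y]
((E+Y)+Y) ⇒ ((Y+Y)+Y)   [E -> Y]
((Y+Y)+Y) ⇒ ((a+Y)+Y)   [Y -> a]
((a+Y)+Y) ⇒ ((a+a)+Y)   [Y -> a]
((a+a)+Y) ⇒ ((a+a)+a)   [Y -> a]

E ⇒ Y ⇒ (E) ⇒ (E+Y) ⇒ (Y+Y) ⇒ ((E)+Y) ⇒ ((E+Y)+Y) ⇒ ((Y+Y)+Y) ⇒ ((a+Y)+Y) ⇒ ((a+a)+Y) ⇒ ((a+a)+a)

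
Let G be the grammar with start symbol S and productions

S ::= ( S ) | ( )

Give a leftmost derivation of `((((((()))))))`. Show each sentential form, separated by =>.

S => (S) => ((S)) => (((S))) => ((((S)))) => (((((S))))) => ((((((S)))))) => ((((((()))))))

S => (S)   [S ::= ( S )]
(S) => ((S))   [S ::= ( S )]
((S)) => (((S)))   [S ::= ( S )]
(((S))) => ((((S))))   [S ::= ( S )]
((((S)))) => (((((S)))))   [S ::= ( S )]
(((((S))))) => ((((((S))))))   [S ::= ( S )]
((((((S)))))) => ((((((()))))))   [S ::= ( )]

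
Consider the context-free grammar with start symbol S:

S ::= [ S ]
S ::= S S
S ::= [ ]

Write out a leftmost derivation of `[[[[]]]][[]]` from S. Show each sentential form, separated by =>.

S=>SS=>[S]S=>[[S]]S=>[[[S]]]S=>[[[[]]]]S=>[[[[]]]][S]=>[[[[]]]][[]]

S => SS   [S ::= S S]
SS => [S]S   [S ::= [ S ]]
[S]S => [[S]]S   [S ::= [ S ]]
[[S]]S => [[[S]]]S   [S ::= [ S ]]
[[[S]]]S => [[[[]]]]S   [S ::= [ ]]
[[[[]]]]S => [[[[]]]][S]   [S ::= [ S ]]
[[[[]]]][S] => [[[[]]]][[]]   [S ::= [ ]]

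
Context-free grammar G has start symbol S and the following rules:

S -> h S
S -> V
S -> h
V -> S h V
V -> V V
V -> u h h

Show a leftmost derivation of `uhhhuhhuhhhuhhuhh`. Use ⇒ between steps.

S ⇒ V ⇒ ShV ⇒ VhV ⇒ uhhhV ⇒ uhhhVV ⇒ uhhhShVV ⇒ uhhhVhVV ⇒ uhhhVVhVV ⇒ uhhhuhhVhVV ⇒ uhhhuhhuhhhVV ⇒ uhhhuhhuhhhuhhV ⇒ uhhhuhhuhhhuhhuhh

S ⇒ V   [S -> V]
V ⇒ ShV   [V -> S h V]
ShV ⇒ VhV   [S -> V]
VhV ⇒ uhhhV   [V -> u h h]
uhhhV ⇒ uhhhVV   [V -> V V]
uhhhVV ⇒ uhhhShVV   [V -> S h V]
uhhhShVV ⇒ uhhhVhVV   [S -> V]
uhhhVhVV ⇒ uhhhVVhVV   [V -> V V]
uhhhVVhVV ⇒ uhhhuhhVhVV   [V -> u h h]
uhhhuhhVhVV ⇒ uhhhuhhuhhhVV   [V -> u h h]
uhhhuhhuhhhVV ⇒ uhhhuhhuhhhuhhV   [V -> u h h]
uhhhuhhuhhhuhhV ⇒ uhhhuhhuhhhuhhuhh   [V -> u h h]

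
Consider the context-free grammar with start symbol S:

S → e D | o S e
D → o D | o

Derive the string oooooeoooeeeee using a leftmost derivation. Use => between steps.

S => oSe => ooSee => oooSeee => ooooSeeee => oooooSeeeee => oooooeDeeeee => oooooeoDeeeee => oooooeooDeeeee => oooooeoooeeeee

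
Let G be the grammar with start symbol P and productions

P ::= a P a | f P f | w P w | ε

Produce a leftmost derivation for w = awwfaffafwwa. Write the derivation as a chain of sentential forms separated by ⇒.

P ⇒ aPa ⇒ awPwa ⇒ awwPwwa ⇒ awwfPfwwa ⇒ awwfaPafwwa ⇒ awwfafPfafwwa ⇒ awwfaffafwwa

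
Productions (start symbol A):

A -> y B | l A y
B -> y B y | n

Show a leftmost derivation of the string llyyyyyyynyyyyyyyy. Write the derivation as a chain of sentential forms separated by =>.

A => lAy   [A -> l A y]
lAy => llAyy   [A -> l A y]
llAyy => llyByy   [A -> y B]
llyByy => llyyByyy   [B -> y B y]
llyyByyy => llyyyByyyy   [B -> y B y]
llyyyByyyy => llyyyyByyyyy   [B -> y B y]
llyyyyByyyyy => llyyyyyByyyyyy   [B -> y B y]
llyyyyyByyyyyy => llyyyyyyByyyyyyy   [B -> y B y]
llyyyyyyByyyyyyy => llyyyyyyyByyyyyyyy   [B -> y B y]
llyyyyyyyByyyyyyyy => llyyyyyyynyyyyyyyy   [B -> n]

A=>lAy=>llAyy=>llyByy=>llyyByyy=>llyyyByyyy=>llyyyyByyyyy=>llyyyyyByyyyyy=>llyyyyyyByyyyyyy=>llyyyyyyyByyyyyyyy=>llyyyyyyynyyyyyyyy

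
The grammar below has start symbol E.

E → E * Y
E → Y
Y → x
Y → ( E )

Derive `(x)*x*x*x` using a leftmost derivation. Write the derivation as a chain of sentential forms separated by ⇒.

E ⇒ E*Y ⇒ E*Y*Y ⇒ E*Y*Y*Y ⇒ Y*Y*Y*Y ⇒ (E)*Y*Y*Y ⇒ (Y)*Y*Y*Y ⇒ (x)*Y*Y*Y ⇒ (x)*x*Y*Y ⇒ (x)*x*x*Y ⇒ (x)*x*x*x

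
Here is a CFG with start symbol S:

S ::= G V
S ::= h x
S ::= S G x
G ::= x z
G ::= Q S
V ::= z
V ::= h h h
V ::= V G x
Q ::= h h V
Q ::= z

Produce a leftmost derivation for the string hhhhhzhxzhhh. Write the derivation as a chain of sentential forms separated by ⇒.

S ⇒ GV ⇒ QSV ⇒ hhVSV ⇒ hhhhhSV ⇒ hhhhhGVV ⇒ hhhhhQSVV ⇒ hhhhhzSVV ⇒ hhhhhzhxVV ⇒ hhhhhzhxzV ⇒ hhhhhzhxzhhh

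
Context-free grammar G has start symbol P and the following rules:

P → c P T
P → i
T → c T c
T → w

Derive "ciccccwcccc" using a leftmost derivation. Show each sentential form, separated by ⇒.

P⇒cPT⇒ciT⇒cicTc⇒ciccTcc⇒cicccTccc⇒ciccccTcccc⇒ciccccwcccc

P ⇒ cPT   [P → c P T]
cPT ⇒ ciT   [P → i]
ciT ⇒ cicTc   [T → c T c]
cicTc ⇒ ciccTcc   [T → c T c]
ciccTcc ⇒ cicccTccc   [T → c T c]
cicccTccc ⇒ ciccccTcccc   [T → c T c]
ciccccTcccc ⇒ ciccccwcccc   [T → w]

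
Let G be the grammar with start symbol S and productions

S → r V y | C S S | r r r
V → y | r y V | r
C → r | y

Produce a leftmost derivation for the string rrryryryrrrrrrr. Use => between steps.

S=>CSS=>rSS=>rrVyS=>rrryVyS=>rrryryVyS=>rrryryryS=>rrryryryCSS=>rrryryryrSS=>rrryryryrrrrS=>rrryryryrrrrrrr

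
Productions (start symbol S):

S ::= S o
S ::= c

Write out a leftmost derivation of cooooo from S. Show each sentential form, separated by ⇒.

S ⇒ So   [S ::= S o]
So ⇒ Soo   [S ::= S o]
Soo ⇒ Sooo   [S ::= S o]
Sooo ⇒ Soooo   [S ::= S o]
Soooo ⇒ Sooooo   [S ::= S o]
Sooooo ⇒ cooooo   [S ::= c]

S ⇒ So ⇒ Soo ⇒ Sooo ⇒ Soooo ⇒ Sooooo ⇒ cooooo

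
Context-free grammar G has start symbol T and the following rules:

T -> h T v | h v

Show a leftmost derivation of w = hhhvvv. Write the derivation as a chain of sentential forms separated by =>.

T => hTv => hhTvv => hhhvvv

T => hTv   [T -> h T v]
hTv => hhTvv   [T -> h T v]
hhTvv => hhhvvv   [T -> h v]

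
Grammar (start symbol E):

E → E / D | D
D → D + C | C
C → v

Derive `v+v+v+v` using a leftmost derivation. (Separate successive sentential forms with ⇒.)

E ⇒ D ⇒ D+C ⇒ D+C+C ⇒ D+C+C+C ⇒ C+C+C+C ⇒ v+C+C+C ⇒ v+v+C+C ⇒ v+v+v+C ⇒ v+v+v+v

E ⇒ D   [E → D]
D ⇒ D+C   [D → D + C]
D+C ⇒ D+C+C   [D → D + C]
D+C+C ⇒ D+C+C+C   [D → D + C]
D+C+C+C ⇒ C+C+C+C   [D → C]
C+C+C+C ⇒ v+C+C+C   [C → v]
v+C+C+C ⇒ v+v+C+C   [C → v]
v+v+C+C ⇒ v+v+v+C   [C → v]
v+v+v+C ⇒ v+v+v+v   [C → v]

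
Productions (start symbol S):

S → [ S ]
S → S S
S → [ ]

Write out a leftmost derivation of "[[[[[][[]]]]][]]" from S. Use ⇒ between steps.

S ⇒ [S] ⇒ [SS] ⇒ [[S]S] ⇒ [[[S]]S] ⇒ [[[[S]]]S] ⇒ [[[[SS]]]S] ⇒ [[[[[]S]]]S] ⇒ [[[[[][S]]]]S] ⇒ [[[[[][[]]]]]S] ⇒ [[[[[][[]]]]][]]

S ⇒ [S]   [S → [ S ]]
[S] ⇒ [SS]   [S → S S]
[SS] ⇒ [[S]S]   [S → [ S ]]
[[S]S] ⇒ [[[S]]S]   [S → [ S ]]
[[[S]]S] ⇒ [[[[S]]]S]   [S → [ S ]]
[[[[S]]]S] ⇒ [[[[SS]]]S]   [S → S S]
[[[[SS]]]S] ⇒ [[[[[]S]]]S]   [S → [ ]]
[[[[[]S]]]S] ⇒ [[[[[][S]]]]S]   [S → [ S ]]
[[[[[][S]]]]S] ⇒ [[[[[][[]]]]]S]   [S → [ ]]
[[[[[][[]]]]]S] ⇒ [[[[[][[]]]]][]]   [S → [ ]]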